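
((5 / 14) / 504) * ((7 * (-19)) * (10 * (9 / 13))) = -475 / 728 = -0.65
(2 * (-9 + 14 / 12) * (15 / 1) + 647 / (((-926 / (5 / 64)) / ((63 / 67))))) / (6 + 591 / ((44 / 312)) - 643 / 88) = -10266470335 / 182983696784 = -0.06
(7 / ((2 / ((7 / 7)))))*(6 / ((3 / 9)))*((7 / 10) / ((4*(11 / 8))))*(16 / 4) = 1764 / 55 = 32.07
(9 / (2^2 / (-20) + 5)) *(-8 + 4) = -15 / 2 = -7.50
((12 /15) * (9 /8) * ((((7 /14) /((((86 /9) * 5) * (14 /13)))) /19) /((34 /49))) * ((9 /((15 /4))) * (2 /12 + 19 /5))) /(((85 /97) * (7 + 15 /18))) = 15014727 /16319575000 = 0.00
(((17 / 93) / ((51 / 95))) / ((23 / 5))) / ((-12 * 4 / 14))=-3325 / 154008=-0.02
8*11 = 88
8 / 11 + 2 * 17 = 382 / 11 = 34.73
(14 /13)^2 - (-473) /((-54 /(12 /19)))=-126358 /28899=-4.37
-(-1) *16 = 16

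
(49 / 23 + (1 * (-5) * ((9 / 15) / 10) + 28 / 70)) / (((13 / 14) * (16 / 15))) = 10773 / 4784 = 2.25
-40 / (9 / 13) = -520 / 9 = -57.78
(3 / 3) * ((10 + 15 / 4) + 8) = 87 / 4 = 21.75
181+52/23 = 4215/23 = 183.26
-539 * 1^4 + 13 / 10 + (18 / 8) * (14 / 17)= -45547 / 85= -535.85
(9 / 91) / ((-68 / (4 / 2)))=-9 / 3094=-0.00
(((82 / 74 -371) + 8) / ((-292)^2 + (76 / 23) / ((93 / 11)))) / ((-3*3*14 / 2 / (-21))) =-4773535 / 3374039842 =-0.00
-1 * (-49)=49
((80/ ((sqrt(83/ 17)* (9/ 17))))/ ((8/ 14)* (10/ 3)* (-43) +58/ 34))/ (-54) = 80920* sqrt(1411)/ 192486213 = 0.02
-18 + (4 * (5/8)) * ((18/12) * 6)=9/2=4.50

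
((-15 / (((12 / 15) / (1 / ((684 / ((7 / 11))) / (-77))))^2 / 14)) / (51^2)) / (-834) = 2100875 / 2706371046144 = 0.00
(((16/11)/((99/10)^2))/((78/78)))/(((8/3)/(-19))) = -3800/35937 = -0.11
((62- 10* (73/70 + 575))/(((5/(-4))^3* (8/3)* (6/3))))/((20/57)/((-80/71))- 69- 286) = -109136304/70884625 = -1.54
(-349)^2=121801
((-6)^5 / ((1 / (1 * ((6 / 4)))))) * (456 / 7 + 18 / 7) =-789819.43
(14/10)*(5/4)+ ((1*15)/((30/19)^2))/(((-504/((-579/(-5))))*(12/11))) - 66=-39624803/604800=-65.52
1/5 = 0.20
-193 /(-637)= 193 /637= 0.30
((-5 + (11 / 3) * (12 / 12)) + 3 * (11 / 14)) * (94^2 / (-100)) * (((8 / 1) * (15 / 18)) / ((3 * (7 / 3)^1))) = -189974 / 2205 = -86.16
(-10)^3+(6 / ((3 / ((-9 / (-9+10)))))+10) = -1008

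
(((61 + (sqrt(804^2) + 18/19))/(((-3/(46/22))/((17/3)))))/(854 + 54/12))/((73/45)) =-3784190/1540957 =-2.46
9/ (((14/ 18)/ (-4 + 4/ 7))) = -1944/ 49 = -39.67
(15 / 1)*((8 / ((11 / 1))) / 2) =5.45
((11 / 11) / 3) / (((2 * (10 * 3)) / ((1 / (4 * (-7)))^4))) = 0.00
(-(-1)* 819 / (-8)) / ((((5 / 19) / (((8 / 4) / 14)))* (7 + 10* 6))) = -2223 / 2680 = -0.83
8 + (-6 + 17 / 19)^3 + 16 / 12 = -2545967 / 20577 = -123.73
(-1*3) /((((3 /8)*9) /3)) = -2.67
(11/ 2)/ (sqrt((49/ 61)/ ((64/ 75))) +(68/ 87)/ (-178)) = 5652761664/ 220326617051 +92329235460*sqrt(183)/ 220326617051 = 5.69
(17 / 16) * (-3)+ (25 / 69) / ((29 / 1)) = -101651 / 32016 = -3.18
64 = 64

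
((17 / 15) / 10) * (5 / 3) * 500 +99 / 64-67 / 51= 94.68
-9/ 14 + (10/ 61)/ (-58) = -15991/ 24766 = -0.65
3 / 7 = 0.43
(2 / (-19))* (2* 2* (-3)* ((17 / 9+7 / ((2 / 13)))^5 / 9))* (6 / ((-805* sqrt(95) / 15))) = -451590872919493* sqrt(95) / 11439956430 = -384753.51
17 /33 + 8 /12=13 /11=1.18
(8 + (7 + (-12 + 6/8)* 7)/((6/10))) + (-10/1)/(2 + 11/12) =-9661/84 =-115.01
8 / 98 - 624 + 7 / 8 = -244233 / 392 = -623.04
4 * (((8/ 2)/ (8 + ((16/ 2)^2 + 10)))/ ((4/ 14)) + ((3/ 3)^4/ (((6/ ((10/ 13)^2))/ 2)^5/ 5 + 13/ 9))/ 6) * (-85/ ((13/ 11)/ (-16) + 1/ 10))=-37278571470207601600/ 16760245290491677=-2224.23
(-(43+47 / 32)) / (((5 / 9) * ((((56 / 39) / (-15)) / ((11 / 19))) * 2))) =16482609 / 68096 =242.05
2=2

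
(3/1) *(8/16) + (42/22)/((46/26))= 1305/506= 2.58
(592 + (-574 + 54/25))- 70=-1246/25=-49.84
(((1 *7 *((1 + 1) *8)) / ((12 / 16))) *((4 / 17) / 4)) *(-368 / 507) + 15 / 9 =-121769 / 25857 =-4.71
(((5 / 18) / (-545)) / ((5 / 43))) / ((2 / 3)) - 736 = -4813483 / 6540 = -736.01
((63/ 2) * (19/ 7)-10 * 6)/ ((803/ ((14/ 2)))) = 357/ 1606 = 0.22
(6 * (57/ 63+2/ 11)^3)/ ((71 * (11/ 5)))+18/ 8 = 29513264153/ 12835881828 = 2.30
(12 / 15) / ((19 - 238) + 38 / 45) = -36 / 9817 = -0.00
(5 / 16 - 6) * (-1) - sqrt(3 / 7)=91 / 16 - sqrt(21) / 7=5.03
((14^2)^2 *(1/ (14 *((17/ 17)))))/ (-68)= -686/ 17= -40.35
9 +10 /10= 10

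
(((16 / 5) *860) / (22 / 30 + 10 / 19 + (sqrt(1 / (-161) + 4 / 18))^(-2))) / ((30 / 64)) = 130929152 / 131333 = 996.93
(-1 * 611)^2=373321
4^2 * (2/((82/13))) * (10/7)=7.25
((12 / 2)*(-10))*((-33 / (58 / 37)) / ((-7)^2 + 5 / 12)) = 439560 / 17197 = 25.56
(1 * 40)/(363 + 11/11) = 10/91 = 0.11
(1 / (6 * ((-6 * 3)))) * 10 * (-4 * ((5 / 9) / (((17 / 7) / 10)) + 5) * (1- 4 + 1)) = -22300 / 4131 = -5.40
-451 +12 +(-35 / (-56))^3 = -224643 / 512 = -438.76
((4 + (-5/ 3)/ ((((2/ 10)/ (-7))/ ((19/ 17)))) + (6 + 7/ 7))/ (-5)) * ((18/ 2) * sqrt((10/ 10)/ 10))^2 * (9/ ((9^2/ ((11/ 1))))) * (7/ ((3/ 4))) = -598444/ 425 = -1408.10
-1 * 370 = -370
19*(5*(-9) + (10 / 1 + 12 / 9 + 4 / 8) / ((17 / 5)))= -80465 / 102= -788.87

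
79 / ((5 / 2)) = 158 / 5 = 31.60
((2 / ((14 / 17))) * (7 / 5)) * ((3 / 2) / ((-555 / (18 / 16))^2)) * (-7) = -3213 / 21904000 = -0.00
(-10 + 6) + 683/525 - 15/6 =-5459/1050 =-5.20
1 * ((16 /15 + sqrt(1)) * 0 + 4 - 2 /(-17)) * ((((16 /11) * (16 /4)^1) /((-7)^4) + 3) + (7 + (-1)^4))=2905850 /64141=45.30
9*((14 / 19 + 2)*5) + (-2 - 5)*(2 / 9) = 20794 / 171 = 121.60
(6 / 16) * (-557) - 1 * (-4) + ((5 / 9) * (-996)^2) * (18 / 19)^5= 420367.45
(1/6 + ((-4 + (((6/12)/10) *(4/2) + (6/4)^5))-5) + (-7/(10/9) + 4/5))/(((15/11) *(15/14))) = -245399/54000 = -4.54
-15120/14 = -1080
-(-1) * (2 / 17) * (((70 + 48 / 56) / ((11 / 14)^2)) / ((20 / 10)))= 13888 / 2057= 6.75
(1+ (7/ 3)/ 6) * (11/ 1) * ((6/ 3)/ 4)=7.64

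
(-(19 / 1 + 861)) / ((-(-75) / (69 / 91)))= -4048 / 455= -8.90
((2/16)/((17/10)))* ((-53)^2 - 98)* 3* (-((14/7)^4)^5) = -10660085760/17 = -627063868.24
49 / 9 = 5.44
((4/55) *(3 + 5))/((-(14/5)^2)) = -40/539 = -0.07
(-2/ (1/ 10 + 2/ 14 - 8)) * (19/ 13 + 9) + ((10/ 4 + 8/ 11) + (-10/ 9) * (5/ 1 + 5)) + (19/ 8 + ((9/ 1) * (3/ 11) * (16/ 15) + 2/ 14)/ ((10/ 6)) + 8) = 2232347699/ 326125800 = 6.85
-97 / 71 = -1.37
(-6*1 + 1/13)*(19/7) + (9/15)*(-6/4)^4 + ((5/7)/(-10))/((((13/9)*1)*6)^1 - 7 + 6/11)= -6946831/531440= -13.07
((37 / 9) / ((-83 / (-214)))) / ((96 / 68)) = 67303 / 8964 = 7.51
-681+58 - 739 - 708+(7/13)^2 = -349781/169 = -2069.71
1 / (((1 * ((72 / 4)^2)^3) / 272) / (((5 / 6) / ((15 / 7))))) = 119 / 38263752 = 0.00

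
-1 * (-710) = 710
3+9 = 12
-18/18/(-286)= 1/286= 0.00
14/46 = 7/23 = 0.30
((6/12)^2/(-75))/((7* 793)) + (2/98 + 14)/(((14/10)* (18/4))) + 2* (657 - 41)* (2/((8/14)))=117346501117/27199900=4314.23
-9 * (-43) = 387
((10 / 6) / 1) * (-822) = -1370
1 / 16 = 0.06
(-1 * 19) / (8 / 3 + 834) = -57 / 2510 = -0.02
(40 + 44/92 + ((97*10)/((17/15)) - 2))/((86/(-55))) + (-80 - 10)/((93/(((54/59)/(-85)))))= -35176927653/61501954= -571.96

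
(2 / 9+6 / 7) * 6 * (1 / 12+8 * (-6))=-19550 / 63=-310.32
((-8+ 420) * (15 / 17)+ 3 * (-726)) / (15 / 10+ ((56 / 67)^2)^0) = -61692 / 85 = -725.79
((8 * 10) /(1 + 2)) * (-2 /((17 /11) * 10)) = -176 /51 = -3.45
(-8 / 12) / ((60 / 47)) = -47 / 90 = -0.52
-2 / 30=-1 / 15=-0.07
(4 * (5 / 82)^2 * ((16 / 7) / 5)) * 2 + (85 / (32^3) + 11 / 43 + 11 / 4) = 3.02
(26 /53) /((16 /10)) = 65 /212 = 0.31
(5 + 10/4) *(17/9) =85/6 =14.17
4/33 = 0.12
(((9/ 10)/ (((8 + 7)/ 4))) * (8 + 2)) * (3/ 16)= 9/ 20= 0.45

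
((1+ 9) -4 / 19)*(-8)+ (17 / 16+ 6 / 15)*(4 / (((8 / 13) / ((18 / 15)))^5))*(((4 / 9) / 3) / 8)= -183035540949 / 2432000000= -75.26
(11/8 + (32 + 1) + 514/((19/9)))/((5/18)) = 380097/380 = 1000.26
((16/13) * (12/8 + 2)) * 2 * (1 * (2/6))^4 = 0.11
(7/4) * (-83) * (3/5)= -87.15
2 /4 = 1 /2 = 0.50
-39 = -39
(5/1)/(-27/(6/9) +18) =-2/9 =-0.22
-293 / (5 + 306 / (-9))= 293 / 29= 10.10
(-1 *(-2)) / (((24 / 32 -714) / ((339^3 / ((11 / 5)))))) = -173147640 / 3487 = -49655.19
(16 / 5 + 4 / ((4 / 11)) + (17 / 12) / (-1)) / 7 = 767 / 420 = 1.83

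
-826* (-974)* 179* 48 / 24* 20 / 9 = 5760391840 / 9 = 640043537.78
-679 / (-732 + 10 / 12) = 4074 / 4387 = 0.93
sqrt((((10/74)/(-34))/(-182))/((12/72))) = sqrt(1717170)/114478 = 0.01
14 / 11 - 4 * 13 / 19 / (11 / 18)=-670 / 209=-3.21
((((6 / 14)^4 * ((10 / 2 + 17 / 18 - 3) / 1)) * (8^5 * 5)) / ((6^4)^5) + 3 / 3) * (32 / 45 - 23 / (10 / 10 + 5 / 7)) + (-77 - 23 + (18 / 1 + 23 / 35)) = -94.05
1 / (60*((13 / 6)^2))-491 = -414892 / 845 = -491.00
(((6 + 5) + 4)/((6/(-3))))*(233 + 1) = -1755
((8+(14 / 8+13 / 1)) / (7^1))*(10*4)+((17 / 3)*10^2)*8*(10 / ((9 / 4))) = 547510 / 27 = 20278.15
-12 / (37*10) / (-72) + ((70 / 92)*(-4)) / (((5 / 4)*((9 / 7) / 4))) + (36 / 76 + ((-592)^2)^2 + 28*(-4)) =357472380671151131 / 2910420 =122825015176.90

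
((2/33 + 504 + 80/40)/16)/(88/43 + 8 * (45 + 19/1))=179525/2917728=0.06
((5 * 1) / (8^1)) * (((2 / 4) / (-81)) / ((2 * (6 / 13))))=-65 / 15552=-0.00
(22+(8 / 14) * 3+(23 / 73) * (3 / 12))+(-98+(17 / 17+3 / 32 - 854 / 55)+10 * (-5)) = -124687693 / 899360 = -138.64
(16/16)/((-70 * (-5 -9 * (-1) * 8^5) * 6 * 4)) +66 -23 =21304081679/495443760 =43.00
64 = 64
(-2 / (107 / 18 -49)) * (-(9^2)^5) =-125524238436 / 775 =-161966759.27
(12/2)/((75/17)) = 34/25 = 1.36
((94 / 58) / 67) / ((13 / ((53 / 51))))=2491 / 1288209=0.00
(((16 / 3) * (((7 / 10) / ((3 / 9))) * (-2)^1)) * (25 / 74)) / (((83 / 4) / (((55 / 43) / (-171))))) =0.00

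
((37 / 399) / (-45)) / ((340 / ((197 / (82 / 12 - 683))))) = 7289 / 4127794650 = 0.00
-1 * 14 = -14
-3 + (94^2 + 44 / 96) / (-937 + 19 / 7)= -391081 / 31392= -12.46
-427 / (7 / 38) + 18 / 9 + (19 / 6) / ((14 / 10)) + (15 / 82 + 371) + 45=-1633795 / 861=-1897.56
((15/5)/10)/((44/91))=273/440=0.62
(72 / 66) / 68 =3 / 187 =0.02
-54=-54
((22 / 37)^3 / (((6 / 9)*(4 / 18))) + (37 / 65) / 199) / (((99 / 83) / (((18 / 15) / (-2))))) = -77319841133 / 108107431575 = -0.72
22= 22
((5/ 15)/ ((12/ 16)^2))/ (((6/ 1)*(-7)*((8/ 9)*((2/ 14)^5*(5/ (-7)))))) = 16807/ 45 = 373.49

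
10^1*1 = 10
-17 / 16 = -1.06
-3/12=-0.25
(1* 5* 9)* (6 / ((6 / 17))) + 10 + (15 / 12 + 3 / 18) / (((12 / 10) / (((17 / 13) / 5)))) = 725689 / 936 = 775.31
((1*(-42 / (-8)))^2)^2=194481 / 256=759.69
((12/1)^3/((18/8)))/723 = 256/241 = 1.06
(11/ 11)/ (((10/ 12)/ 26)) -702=-3354/ 5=-670.80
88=88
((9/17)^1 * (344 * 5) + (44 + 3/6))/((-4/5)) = -162365/136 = -1193.86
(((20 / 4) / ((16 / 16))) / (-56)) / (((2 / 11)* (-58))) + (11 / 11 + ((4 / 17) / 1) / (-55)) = 1.00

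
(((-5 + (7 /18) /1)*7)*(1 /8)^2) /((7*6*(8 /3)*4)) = -83 /73728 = -0.00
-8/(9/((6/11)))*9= -48/11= -4.36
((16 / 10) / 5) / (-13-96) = -8 / 2725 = -0.00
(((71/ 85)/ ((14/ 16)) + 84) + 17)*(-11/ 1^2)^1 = -667293/ 595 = -1121.50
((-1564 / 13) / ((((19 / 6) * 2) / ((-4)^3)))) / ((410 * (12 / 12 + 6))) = 150144 / 354445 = 0.42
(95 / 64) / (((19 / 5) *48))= 25 / 3072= 0.01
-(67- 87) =20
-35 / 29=-1.21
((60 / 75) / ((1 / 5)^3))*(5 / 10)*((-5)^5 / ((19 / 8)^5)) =-5120000000 / 2476099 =-2067.77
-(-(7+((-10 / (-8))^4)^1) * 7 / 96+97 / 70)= -599771 / 860160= -0.70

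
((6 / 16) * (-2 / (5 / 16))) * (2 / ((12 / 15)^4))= -11.72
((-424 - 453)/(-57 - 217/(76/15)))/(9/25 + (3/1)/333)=15413275/647424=23.81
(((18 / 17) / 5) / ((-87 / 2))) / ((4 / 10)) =-6 / 493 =-0.01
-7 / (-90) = 7 / 90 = 0.08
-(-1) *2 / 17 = 2 / 17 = 0.12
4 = 4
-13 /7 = -1.86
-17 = -17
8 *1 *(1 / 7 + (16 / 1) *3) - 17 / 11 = 29537 / 77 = 383.60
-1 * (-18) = 18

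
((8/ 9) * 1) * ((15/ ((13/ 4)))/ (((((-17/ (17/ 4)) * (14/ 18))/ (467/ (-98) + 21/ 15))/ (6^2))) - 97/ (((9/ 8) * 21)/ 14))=108.66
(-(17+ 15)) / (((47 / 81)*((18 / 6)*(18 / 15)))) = -720 / 47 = -15.32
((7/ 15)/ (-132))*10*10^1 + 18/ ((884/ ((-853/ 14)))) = -976603/ 612612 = -1.59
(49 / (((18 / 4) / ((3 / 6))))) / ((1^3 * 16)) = 49 / 144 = 0.34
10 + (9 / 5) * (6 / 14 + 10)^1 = 1007 / 35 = 28.77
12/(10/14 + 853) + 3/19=1627/9462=0.17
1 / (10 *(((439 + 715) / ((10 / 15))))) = 1 / 17310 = 0.00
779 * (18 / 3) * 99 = 462726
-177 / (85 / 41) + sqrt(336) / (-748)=-7257 / 85-sqrt(21) / 187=-85.40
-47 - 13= -60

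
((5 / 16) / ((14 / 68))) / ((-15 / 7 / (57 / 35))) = -323 / 280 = -1.15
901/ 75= 12.01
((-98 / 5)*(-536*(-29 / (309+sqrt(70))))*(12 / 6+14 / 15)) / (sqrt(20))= -3451824992*sqrt(5) / 11926375+33512864*sqrt(14) / 7155825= -629.66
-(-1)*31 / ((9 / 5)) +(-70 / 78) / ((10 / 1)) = 4009 / 234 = 17.13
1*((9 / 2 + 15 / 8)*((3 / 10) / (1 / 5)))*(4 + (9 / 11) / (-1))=5355 / 176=30.43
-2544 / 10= -1272 / 5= -254.40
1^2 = 1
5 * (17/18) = 85/18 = 4.72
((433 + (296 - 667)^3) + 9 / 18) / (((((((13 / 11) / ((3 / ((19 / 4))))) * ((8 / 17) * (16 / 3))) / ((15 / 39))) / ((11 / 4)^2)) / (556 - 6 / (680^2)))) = -31452937318248295113 / 1788706816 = -17584177036.11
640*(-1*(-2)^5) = 20480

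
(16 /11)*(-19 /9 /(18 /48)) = -2432 /297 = -8.19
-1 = -1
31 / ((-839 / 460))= -14260 / 839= -17.00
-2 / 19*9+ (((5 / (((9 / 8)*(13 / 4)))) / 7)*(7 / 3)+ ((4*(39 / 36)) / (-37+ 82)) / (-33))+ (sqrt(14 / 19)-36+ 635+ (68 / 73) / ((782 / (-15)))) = sqrt(266) / 19+ 1105733779036 / 1847546415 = 599.35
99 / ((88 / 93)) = 837 / 8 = 104.62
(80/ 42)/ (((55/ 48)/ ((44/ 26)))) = 256/ 91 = 2.81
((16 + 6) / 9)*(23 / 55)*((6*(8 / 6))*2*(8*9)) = 5888 / 5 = 1177.60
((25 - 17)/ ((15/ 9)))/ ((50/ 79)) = 948/ 125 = 7.58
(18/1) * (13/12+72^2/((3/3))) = 186663/2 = 93331.50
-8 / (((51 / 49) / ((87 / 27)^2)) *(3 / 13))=-4285736 / 12393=-345.82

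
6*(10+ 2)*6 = 432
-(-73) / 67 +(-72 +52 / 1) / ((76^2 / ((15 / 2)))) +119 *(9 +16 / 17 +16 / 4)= 321215663 / 193496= 1660.06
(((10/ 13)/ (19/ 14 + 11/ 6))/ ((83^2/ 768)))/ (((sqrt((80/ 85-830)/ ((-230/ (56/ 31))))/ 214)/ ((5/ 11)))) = 684800 * sqrt(73816890)/ 5742305283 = 1.02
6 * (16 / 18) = 16 / 3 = 5.33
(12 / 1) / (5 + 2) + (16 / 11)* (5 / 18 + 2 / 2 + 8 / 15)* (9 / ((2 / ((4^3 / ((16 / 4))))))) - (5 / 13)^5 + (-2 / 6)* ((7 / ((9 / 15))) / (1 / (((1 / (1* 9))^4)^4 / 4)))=1824960664485537698687448037 / 9535866070214021081724180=191.38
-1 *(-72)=72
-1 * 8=-8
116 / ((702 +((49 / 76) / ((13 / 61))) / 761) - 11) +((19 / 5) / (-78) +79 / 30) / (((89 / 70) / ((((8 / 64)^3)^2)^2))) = 433403895854001979955 / 2581757025431001759744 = 0.17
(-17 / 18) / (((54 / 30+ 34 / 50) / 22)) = -4675 / 558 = -8.38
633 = 633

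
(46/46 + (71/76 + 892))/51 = 67939/3876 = 17.53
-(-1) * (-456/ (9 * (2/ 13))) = -988/ 3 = -329.33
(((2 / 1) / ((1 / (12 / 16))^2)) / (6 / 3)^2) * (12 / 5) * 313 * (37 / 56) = 312687 / 2240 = 139.59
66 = 66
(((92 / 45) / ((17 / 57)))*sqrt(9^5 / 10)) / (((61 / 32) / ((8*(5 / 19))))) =953856*sqrt(10) / 5185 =581.75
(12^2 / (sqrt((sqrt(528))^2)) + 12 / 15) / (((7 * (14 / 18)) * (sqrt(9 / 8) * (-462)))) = -0.00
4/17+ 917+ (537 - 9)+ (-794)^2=10741981/17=631881.24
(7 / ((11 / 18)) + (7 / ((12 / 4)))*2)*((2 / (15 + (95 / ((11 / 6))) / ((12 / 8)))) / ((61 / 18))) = 6384 / 33245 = 0.19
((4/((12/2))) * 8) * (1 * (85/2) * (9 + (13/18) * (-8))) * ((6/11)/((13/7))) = 276080/1287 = 214.51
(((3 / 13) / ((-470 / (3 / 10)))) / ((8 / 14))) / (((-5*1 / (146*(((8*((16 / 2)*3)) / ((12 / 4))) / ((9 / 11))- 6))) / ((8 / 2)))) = 2.17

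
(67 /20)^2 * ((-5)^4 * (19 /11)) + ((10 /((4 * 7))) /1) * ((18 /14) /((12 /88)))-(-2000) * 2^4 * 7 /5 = 490865715 /8624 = 56918.57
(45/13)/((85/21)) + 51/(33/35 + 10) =5.52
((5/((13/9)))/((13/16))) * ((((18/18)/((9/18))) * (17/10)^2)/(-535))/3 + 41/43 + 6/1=134872177/19439225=6.94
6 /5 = 1.20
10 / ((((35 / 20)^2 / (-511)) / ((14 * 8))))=-186880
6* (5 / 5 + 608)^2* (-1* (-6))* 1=13351716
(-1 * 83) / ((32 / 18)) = -747 / 16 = -46.69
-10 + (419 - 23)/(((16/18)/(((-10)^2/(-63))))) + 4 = -4992/7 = -713.14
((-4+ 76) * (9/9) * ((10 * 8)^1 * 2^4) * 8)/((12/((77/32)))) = 147840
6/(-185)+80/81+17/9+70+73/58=74.10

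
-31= -31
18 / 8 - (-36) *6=873 / 4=218.25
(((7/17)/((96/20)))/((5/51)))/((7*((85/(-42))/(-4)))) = 0.25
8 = 8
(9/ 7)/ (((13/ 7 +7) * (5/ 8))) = 36/ 155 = 0.23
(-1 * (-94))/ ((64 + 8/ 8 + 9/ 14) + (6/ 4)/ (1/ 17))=329/ 319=1.03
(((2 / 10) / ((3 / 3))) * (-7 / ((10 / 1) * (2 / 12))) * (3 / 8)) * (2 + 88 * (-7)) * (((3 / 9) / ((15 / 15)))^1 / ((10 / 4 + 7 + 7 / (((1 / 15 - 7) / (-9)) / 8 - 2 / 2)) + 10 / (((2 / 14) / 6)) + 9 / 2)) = 56181 / 371450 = 0.15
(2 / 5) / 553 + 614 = 1697712 / 2765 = 614.00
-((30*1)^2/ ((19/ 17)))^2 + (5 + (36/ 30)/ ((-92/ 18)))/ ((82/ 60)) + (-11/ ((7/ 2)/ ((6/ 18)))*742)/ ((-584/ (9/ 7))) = -225601492658877/ 347912306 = -648443.56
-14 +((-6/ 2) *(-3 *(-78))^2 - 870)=-165152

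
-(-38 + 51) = -13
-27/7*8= -216/7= -30.86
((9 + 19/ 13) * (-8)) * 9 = -9792/ 13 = -753.23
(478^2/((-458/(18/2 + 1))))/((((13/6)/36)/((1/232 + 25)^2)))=-259498768597335/5007314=-51823945.65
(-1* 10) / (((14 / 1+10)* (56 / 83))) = -0.62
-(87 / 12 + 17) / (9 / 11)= -1067 / 36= -29.64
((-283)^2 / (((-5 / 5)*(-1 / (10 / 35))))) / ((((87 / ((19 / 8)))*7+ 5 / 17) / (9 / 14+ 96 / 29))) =146711445 / 416353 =352.37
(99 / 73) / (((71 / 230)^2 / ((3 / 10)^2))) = 471339 / 367993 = 1.28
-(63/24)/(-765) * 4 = 0.01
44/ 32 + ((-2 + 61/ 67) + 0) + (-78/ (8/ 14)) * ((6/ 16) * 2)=-6840/ 67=-102.09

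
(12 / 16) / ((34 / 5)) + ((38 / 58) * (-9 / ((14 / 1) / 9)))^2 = 81147849 / 5604424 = 14.48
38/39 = 0.97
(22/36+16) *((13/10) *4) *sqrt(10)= 3887 *sqrt(10)/45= 273.15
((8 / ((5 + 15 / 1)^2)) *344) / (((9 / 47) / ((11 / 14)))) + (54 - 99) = -16.77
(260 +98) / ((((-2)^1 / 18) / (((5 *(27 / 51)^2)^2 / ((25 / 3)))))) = -63418626 / 83521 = -759.31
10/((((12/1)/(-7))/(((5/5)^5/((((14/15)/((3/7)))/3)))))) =-225/28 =-8.04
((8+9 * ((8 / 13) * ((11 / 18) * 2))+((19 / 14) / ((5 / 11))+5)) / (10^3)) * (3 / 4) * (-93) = -5777253 / 3640000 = -1.59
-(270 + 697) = -967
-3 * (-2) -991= -985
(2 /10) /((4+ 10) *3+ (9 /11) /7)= 77 /16215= 0.00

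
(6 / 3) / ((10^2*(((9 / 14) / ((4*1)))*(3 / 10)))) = 56 / 135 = 0.41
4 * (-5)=-20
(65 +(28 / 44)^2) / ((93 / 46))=121348 / 3751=32.35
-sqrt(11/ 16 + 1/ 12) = -0.88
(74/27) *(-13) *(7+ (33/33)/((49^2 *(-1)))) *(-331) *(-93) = -55297801364/7203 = -7677051.42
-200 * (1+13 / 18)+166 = -1606 / 9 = -178.44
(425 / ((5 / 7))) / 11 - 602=-6027 / 11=-547.91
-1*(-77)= 77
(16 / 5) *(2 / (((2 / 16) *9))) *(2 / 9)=512 / 405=1.26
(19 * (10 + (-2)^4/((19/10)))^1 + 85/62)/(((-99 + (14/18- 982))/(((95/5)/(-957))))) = 0.01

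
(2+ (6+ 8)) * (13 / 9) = 208 / 9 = 23.11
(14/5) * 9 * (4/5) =504/25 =20.16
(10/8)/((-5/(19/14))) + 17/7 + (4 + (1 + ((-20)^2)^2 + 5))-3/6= 160011.59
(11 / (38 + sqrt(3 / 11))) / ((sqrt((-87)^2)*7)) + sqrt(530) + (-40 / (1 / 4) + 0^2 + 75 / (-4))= -6915124843 / 38686116- 11*sqrt(33) / 9671529 + sqrt(530)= -155.73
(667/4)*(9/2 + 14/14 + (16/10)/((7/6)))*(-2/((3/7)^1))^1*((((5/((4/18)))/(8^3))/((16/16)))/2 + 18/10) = -1995223113/204800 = -9742.30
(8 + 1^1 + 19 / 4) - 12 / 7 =337 / 28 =12.04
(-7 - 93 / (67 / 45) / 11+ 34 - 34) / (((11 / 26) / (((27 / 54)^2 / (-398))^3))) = 0.00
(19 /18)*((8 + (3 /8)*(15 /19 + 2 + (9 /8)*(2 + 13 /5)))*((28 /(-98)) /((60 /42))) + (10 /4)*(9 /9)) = 3067 /9600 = 0.32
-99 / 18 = -11 / 2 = -5.50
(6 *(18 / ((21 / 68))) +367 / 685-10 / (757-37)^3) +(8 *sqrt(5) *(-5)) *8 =12537019606081 / 35794483200-320 *sqrt(5) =-365.29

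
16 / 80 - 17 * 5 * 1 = -424 / 5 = -84.80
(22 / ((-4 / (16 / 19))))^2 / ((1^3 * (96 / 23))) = 5566 / 1083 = 5.14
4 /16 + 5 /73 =93 /292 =0.32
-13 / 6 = -2.17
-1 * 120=-120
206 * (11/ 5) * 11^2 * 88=24128368/ 5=4825673.60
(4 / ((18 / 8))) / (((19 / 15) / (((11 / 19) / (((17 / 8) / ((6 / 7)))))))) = 14080 / 42959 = 0.33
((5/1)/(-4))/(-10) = 1/8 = 0.12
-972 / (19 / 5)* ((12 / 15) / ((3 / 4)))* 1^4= -5184 / 19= -272.84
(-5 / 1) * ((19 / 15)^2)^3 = -47045881 / 2278125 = -20.65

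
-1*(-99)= 99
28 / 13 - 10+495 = 6333 / 13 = 487.15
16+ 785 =801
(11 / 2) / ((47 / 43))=473 / 94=5.03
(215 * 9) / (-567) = -215 / 63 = -3.41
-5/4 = -1.25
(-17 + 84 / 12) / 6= -5 / 3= -1.67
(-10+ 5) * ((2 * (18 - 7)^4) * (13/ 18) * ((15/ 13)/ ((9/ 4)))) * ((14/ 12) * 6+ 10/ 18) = -99558800/ 243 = -409707.00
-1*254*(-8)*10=20320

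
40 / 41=0.98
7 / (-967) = -7 / 967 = -0.01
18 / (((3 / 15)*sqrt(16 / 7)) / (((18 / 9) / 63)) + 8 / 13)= -11700 / 95423 + 68445*sqrt(7) / 95423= 1.78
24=24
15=15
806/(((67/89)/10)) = 717340/67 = 10706.57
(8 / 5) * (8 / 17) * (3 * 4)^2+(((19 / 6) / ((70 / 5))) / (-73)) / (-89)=5029615183 / 46388580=108.42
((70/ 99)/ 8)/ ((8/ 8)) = 35/ 396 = 0.09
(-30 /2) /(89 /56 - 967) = 280 /18021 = 0.02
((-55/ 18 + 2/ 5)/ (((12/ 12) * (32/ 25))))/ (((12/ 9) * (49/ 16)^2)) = -0.17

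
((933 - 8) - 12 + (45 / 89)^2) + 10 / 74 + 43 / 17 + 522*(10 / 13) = 85331819674 / 64770017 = 1317.46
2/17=0.12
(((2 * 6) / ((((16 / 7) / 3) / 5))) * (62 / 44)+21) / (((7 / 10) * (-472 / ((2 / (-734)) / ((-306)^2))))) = 2765 / 237893369472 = 0.00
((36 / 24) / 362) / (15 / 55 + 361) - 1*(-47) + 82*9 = 2258583193 / 2877176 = 785.00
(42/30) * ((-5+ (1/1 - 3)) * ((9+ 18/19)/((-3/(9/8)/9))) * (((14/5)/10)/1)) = 92.12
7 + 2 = 9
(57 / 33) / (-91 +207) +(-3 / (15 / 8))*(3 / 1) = -30529 / 6380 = -4.79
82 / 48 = 41 / 24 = 1.71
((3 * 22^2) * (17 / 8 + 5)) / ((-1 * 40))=-20691 / 80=-258.64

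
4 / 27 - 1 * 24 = -644 / 27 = -23.85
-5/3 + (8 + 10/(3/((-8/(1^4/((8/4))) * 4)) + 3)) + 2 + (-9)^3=-135566/189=-717.28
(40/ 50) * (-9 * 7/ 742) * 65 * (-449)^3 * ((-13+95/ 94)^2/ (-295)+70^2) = 135255675680037956043/ 69075430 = 1958086626171.39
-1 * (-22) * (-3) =-66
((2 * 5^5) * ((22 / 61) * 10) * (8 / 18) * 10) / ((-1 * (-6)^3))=6875000 / 14823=463.81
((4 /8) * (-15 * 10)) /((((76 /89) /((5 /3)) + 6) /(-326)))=1813375 /483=3754.40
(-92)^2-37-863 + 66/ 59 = 446342/ 59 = 7565.12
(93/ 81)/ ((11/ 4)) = 124/ 297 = 0.42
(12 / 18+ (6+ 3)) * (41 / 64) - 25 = -3611 / 192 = -18.81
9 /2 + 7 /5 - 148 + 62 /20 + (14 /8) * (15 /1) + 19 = -375 /4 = -93.75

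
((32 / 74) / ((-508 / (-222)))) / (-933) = -8 / 39497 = -0.00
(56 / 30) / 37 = 28 / 555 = 0.05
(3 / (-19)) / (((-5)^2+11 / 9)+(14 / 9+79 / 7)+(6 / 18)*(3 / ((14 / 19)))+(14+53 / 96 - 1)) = -6048 / 2067371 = -0.00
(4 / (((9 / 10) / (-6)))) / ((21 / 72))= -640 / 7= -91.43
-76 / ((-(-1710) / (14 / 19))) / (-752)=7 / 160740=0.00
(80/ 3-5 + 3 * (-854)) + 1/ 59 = -449636/ 177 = -2540.32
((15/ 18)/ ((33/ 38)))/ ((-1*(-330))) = 19/ 6534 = 0.00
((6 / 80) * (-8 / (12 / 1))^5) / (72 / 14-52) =7 / 33210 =0.00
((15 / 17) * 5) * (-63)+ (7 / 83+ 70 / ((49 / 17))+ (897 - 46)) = 5900805 / 9877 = 597.43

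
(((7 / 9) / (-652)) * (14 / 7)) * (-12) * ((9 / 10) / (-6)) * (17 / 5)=-119 / 8150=-0.01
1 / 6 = 0.17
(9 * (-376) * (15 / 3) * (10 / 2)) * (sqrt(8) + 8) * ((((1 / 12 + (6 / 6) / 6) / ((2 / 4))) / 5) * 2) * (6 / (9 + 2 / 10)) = -2030400 / 23 - 507600 * sqrt(2) / 23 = -119489.34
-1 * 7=-7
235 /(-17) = -235 /17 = -13.82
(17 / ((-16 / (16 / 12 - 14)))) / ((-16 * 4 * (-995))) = 323 / 1528320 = 0.00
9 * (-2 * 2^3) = -144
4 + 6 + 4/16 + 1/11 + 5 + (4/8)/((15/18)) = 3507/220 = 15.94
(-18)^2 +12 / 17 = 5520 / 17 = 324.71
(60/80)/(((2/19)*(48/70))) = 665/64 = 10.39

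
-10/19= -0.53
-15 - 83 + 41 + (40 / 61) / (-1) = -3517 / 61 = -57.66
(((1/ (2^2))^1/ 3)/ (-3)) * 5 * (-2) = 5/ 18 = 0.28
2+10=12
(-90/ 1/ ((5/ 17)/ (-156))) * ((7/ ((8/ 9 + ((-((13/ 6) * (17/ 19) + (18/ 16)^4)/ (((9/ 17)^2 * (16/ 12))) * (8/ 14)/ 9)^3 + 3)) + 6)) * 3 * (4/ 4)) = 62788870595578515157708531826688/ 605759050158208992810384983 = 103653.21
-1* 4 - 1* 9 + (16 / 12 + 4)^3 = 3745 / 27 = 138.70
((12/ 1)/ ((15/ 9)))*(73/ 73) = 36/ 5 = 7.20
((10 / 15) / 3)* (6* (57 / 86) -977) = -83680 / 387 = -216.23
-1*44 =-44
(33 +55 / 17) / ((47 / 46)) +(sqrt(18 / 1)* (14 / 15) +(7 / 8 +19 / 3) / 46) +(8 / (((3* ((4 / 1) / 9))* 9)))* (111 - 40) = 86.91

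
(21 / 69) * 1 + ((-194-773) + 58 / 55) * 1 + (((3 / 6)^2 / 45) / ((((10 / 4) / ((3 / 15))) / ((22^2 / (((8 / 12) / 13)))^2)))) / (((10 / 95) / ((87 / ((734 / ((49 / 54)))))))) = 16498042052963 / 417829500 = 39485.11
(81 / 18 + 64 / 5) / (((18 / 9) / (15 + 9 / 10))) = 27507 / 200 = 137.54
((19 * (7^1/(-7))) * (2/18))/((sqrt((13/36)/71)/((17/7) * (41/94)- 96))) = 1186949 * sqrt(923)/12831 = 2810.43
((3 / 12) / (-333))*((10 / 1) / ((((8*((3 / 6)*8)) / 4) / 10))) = -25 / 2664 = -0.01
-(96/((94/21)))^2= -1016064/2209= -459.97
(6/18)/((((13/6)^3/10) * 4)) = 180/2197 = 0.08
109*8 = 872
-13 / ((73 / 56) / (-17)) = 12376 / 73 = 169.53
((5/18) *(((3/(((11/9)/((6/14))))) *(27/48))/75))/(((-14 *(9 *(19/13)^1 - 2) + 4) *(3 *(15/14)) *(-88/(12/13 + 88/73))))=303/2795467840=0.00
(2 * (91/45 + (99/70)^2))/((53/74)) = 6563393/584325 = 11.23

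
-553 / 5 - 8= -593 / 5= -118.60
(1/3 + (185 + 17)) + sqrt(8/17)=2 * sqrt(34)/17 + 607/3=203.02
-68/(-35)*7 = 68/5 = 13.60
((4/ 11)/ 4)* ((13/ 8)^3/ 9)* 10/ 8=10985/ 202752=0.05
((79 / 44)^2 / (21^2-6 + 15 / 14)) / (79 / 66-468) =-43687 / 2758637860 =-0.00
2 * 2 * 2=8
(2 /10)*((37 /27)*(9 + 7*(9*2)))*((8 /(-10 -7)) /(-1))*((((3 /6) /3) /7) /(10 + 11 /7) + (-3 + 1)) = -143708 /4131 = -34.79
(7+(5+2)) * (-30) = -420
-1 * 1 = -1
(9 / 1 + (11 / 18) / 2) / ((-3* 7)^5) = -335 / 147027636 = -0.00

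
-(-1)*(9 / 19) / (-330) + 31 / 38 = 851 / 1045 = 0.81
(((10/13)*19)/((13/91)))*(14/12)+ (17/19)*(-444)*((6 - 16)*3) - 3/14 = 124872247/10374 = 12037.04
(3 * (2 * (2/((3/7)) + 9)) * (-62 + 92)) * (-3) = -7380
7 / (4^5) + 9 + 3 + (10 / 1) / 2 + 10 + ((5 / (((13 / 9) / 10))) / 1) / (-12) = 321115 / 13312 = 24.12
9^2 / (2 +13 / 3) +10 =433 / 19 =22.79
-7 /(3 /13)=-91 /3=-30.33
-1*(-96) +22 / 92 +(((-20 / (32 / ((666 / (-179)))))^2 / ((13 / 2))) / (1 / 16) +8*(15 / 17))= 37982879107 / 325728806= 116.61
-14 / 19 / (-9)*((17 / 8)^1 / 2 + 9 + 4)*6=525 / 76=6.91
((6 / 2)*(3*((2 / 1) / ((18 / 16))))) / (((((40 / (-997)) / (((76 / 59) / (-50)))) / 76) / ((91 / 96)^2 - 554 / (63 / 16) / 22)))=-1403939399327 / 327096000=-4292.13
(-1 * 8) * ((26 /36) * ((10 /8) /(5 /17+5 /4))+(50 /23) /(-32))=-35939 /8694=-4.13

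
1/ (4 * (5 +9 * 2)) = 1/ 92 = 0.01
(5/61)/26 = 5/1586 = 0.00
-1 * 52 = -52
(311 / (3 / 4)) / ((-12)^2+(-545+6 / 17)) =-21148 / 20433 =-1.03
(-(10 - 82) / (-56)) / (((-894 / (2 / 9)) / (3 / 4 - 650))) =-371 / 1788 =-0.21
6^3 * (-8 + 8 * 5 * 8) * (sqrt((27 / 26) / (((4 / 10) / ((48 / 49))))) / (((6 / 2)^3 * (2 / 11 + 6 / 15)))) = 5940 * sqrt(65) / 7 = 6841.40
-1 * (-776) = 776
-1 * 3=-3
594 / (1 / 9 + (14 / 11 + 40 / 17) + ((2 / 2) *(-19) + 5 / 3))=-43.69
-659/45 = -14.64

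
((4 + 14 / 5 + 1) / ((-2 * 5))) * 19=-741 / 50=-14.82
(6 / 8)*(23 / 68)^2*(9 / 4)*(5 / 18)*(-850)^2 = 4959375 / 128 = 38745.12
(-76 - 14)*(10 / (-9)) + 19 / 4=419 / 4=104.75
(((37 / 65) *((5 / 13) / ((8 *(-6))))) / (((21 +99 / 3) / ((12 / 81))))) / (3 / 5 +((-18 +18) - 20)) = 185 / 286811928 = 0.00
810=810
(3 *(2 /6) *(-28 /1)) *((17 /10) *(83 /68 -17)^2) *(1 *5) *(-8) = 8059303 /17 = 474076.65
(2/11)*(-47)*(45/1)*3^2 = -38070/11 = -3460.91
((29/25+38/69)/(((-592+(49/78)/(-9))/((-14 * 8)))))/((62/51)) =116009712/435803425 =0.27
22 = 22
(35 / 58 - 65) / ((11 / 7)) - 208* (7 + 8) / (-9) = 585085 / 1914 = 305.69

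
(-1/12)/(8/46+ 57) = -0.00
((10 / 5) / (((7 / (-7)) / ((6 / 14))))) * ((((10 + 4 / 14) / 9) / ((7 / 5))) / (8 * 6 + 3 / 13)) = -1040 / 71687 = -0.01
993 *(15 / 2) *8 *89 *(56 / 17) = 296946720 / 17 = 17467454.12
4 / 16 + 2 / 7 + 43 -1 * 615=-16001 / 28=-571.46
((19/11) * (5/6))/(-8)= -95/528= -0.18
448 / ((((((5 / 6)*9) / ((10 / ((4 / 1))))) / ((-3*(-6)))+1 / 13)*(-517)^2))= 34944 / 5078491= 0.01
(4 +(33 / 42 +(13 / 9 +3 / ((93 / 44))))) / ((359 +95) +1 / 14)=29879 / 1773603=0.02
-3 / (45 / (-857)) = 857 / 15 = 57.13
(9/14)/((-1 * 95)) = -9/1330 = -0.01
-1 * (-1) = 1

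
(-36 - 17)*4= -212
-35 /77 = -5 /11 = -0.45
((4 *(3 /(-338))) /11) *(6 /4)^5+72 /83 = 2081061 /2468752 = 0.84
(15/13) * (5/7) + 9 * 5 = 4170/91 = 45.82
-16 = -16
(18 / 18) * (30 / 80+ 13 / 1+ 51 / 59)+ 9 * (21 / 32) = 38035 / 1888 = 20.15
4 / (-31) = -4 / 31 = -0.13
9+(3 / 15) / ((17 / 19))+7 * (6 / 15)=1022 / 85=12.02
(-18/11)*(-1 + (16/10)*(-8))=1242/55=22.58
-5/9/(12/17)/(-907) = 85/97956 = 0.00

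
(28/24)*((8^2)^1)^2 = 14336/3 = 4778.67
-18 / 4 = -9 / 2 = -4.50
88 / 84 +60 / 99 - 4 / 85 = 31546 / 19635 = 1.61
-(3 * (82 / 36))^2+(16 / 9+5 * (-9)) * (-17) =8257 / 12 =688.08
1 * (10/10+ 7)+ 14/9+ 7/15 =451/45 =10.02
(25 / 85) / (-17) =-5 / 289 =-0.02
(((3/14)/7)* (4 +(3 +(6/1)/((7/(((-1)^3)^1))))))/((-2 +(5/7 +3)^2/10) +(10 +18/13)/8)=8385/35791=0.23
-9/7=-1.29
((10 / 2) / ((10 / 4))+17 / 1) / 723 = 19 / 723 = 0.03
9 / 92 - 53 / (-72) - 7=-10211 / 1656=-6.17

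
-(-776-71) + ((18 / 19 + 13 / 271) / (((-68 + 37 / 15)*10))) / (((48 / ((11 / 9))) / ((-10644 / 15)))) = 308678504453 / 364425624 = 847.03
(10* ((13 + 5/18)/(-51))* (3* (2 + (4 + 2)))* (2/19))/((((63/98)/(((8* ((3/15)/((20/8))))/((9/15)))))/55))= -47111680/78489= -600.23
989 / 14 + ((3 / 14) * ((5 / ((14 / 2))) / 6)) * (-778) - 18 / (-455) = 161911 / 3185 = 50.84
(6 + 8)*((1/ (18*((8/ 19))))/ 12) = 0.15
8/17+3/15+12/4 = 312/85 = 3.67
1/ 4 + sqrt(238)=15.68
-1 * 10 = -10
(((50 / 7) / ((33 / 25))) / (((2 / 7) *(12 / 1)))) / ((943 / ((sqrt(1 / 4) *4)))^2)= 625 / 88035651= 0.00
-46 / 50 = -23 / 25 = -0.92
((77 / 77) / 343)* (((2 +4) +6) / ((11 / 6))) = 72 / 3773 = 0.02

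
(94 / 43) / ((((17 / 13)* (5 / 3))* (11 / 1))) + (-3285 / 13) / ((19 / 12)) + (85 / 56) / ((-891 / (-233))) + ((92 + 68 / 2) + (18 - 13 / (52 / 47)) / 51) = -1485797985493 / 45045360360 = -32.98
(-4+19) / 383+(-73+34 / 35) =-965018 / 13405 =-71.99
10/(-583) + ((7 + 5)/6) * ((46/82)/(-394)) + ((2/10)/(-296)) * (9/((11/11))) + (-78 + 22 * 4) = 69509821861/6969158680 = 9.97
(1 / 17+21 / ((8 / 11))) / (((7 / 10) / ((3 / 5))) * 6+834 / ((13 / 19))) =51155 / 2167432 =0.02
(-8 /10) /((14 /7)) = -2 /5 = -0.40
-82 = -82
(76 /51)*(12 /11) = 304 /187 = 1.63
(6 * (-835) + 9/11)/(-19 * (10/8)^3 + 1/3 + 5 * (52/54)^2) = 2570792256/16494533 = 155.86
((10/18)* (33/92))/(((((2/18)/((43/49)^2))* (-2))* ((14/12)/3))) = -2745765/1546244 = -1.78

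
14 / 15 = 0.93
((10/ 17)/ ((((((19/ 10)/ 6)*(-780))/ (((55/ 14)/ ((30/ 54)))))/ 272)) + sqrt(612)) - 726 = -1263174/ 1729 + 6*sqrt(17) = -705.84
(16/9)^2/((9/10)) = 2560/729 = 3.51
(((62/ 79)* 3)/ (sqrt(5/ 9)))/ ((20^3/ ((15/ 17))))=0.00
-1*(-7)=7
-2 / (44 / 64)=-32 / 11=-2.91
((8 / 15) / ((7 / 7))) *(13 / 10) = 52 / 75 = 0.69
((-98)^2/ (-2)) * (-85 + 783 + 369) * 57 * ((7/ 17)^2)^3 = -1423495.64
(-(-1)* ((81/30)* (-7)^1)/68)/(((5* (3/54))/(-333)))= 566433/1700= 333.20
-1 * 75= -75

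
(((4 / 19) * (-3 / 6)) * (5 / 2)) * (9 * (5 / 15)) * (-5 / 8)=75 / 152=0.49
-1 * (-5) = 5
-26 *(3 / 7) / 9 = -26 / 21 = -1.24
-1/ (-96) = 1/ 96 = 0.01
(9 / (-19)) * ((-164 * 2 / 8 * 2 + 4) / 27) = 26 / 19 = 1.37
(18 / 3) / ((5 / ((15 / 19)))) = 18 / 19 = 0.95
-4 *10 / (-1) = 40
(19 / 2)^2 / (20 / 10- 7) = -361 / 20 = -18.05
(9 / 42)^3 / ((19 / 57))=81 / 2744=0.03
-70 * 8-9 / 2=-1129 / 2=-564.50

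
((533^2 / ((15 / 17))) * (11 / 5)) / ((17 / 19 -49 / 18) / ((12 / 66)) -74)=-12112418604 / 1437275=-8427.35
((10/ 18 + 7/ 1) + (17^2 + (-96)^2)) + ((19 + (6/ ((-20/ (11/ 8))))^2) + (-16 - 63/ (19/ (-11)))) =10453927019/ 1094400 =9552.20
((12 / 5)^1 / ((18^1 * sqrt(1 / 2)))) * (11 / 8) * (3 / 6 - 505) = -11099 * sqrt(2) / 120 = -130.80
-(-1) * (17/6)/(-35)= -17/210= -0.08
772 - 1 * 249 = 523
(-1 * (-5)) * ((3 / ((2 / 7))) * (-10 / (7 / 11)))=-825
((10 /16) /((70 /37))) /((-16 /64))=-37 /28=-1.32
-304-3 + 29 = -278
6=6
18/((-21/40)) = -240/7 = -34.29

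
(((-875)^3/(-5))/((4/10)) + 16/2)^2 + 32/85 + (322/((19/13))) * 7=724804474166250612927/6460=112198835010255512.84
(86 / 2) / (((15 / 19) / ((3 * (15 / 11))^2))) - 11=108964 / 121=900.53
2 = 2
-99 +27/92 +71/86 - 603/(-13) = -2648353/51428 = -51.50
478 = 478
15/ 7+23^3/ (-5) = -85094/ 35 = -2431.26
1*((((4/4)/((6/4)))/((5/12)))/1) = 8/5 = 1.60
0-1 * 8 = -8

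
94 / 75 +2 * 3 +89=7219 / 75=96.25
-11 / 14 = -0.79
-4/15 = -0.27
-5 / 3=-1.67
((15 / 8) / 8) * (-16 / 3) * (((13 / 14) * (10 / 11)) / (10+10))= -65 / 1232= -0.05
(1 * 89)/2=89/2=44.50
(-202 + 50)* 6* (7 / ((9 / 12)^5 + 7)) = -6537216 / 7411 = -882.10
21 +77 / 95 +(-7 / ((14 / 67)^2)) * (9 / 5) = -709603 / 2660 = -266.77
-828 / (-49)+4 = 1024 / 49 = 20.90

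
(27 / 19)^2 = 2.02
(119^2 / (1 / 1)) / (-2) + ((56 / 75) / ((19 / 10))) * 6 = -1344847 / 190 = -7078.14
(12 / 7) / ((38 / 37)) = 222 / 133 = 1.67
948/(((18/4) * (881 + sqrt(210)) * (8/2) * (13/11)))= 139198/2751099- 158 * sqrt(210)/2751099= 0.05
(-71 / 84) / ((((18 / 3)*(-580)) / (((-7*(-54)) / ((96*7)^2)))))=0.00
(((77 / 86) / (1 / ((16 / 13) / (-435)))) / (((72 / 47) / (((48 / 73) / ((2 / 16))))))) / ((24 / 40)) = -463232 / 31951881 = -0.01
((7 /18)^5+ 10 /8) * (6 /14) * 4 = 2378767 /1102248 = 2.16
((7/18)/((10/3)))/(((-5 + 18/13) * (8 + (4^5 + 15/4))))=-91/2920815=-0.00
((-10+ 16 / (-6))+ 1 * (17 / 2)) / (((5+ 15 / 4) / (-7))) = 10 / 3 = 3.33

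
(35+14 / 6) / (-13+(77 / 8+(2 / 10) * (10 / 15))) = -4480 / 389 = -11.52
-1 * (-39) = 39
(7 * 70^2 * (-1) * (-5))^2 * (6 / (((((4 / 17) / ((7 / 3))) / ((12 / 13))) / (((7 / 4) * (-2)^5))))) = -1176019404000000 / 13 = -90463031076923.08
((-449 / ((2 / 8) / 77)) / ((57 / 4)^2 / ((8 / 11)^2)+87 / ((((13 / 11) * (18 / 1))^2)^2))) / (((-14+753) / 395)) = -317631537548881920 / 1649717220367051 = -192.54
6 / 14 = 3 / 7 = 0.43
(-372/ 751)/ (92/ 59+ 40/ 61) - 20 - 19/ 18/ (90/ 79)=-51283309783/ 2424723660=-21.15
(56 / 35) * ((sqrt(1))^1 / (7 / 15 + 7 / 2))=48 / 119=0.40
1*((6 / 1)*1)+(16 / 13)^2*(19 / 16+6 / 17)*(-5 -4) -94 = -313160 / 2873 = -109.00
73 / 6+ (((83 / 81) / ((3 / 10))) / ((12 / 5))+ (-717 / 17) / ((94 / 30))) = 75298 / 582471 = 0.13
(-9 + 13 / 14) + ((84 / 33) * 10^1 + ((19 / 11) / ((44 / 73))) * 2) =19578 / 847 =23.11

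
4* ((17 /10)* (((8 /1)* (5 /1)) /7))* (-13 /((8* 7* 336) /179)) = -39559 /8232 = -4.81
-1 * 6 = -6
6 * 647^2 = 2511654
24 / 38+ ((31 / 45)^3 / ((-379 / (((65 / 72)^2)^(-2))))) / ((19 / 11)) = 10135999942836 / 16067793828125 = 0.63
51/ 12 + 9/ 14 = 137/ 28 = 4.89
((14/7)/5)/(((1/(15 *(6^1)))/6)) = 216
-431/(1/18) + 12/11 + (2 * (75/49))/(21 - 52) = -129611844/16709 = -7757.01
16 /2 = 8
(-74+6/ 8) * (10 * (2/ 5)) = -293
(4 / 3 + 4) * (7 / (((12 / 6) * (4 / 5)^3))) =875 / 24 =36.46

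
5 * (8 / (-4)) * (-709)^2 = -5026810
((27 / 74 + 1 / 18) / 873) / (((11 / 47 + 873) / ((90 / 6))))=16450 / 1988546463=0.00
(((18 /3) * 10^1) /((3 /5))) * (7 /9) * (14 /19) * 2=19600 /171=114.62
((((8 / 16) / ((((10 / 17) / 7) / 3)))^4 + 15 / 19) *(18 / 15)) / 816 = 308624104419 / 2067200000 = 149.30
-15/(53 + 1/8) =-24/85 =-0.28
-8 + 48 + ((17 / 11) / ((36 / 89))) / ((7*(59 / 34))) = 3296681 / 81774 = 40.31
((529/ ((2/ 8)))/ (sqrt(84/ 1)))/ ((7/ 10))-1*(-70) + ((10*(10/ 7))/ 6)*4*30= 10580*sqrt(21)/ 147 + 2490/ 7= 685.54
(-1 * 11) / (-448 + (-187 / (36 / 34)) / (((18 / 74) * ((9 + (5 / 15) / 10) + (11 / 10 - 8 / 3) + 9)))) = 146718 / 6563539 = 0.02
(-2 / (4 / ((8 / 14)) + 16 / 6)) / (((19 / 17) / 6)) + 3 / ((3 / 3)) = 1.89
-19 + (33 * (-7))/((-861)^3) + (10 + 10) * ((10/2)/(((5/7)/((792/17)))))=3360287257864/516700737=6503.35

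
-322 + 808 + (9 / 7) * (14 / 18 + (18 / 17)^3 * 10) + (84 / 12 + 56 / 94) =509.86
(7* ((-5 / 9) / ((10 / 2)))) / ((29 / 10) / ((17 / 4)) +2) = -595 / 2052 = -0.29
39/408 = 13/136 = 0.10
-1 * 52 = -52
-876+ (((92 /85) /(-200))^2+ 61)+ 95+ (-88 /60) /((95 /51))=-247365204949 /343187500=-720.79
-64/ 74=-32/ 37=-0.86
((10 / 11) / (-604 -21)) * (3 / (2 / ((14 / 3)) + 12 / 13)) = -182 / 56375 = -0.00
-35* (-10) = 350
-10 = -10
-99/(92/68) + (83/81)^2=-10883716/150903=-72.12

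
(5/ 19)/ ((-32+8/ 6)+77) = 15/ 2641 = 0.01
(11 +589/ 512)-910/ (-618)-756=-742.38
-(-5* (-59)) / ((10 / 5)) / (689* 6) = -295 / 8268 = -0.04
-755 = -755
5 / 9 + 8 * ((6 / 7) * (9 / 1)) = 3923 / 63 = 62.27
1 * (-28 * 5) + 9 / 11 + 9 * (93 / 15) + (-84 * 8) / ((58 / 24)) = -576514 / 1595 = -361.45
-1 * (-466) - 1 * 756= -290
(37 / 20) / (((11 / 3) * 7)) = 111 / 1540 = 0.07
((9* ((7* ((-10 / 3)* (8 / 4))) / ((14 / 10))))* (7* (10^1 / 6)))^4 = 150062500000000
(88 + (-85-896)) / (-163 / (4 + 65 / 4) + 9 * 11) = -72333 / 7367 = -9.82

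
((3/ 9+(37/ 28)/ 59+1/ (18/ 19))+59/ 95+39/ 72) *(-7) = -7271359/ 403560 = -18.02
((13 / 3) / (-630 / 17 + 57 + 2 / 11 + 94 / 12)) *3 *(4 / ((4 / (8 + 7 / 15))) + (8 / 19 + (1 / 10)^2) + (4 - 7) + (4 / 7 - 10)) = -342481711 / 208590550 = -1.64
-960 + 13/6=-5747/6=-957.83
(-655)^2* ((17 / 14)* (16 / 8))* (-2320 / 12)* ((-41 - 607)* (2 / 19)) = 13740154646.62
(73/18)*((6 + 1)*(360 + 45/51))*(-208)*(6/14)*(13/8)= -25229165/17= -1484068.53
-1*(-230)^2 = -52900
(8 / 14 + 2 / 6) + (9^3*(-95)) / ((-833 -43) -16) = 78.54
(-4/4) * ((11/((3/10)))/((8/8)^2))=-110/3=-36.67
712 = 712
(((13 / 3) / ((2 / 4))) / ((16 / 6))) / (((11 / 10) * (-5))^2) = 13 / 121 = 0.11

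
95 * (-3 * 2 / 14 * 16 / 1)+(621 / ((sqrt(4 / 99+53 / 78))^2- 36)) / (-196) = -5796575013 / 8899478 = -651.34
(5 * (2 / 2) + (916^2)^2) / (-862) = -704014971141 / 862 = -816722704.34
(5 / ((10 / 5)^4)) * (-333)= -1665 / 16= -104.06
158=158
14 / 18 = 7 / 9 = 0.78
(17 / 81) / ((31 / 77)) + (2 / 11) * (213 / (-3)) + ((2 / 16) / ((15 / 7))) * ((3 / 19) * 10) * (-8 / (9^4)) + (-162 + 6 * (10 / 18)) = -7271310379 / 42508719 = -171.05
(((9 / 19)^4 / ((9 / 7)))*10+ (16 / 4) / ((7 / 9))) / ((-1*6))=-841461 / 912247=-0.92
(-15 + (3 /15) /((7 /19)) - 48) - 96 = -158.46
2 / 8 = 1 / 4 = 0.25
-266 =-266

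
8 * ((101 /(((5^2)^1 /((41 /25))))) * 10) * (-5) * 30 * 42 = -3339302.40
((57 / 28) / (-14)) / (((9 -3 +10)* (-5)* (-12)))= -19 / 125440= -0.00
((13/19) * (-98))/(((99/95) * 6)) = -3185/297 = -10.72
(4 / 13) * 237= 948 / 13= 72.92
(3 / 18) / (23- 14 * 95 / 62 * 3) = -31 / 7692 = -0.00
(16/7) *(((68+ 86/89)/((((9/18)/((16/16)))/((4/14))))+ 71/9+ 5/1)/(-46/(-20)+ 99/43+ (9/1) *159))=2017463680/24228760941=0.08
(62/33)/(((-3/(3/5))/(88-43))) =-186/11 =-16.91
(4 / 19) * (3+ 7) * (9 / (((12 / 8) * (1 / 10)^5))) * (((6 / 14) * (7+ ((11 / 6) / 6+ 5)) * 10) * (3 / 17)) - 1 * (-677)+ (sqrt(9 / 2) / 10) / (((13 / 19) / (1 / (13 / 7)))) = 399 * sqrt(2) / 3380+ 26581530697 / 2261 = 11756537.41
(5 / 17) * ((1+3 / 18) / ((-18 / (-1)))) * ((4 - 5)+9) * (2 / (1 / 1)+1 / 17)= 2450 / 7803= 0.31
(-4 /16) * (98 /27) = -49 /54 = -0.91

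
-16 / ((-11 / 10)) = 160 / 11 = 14.55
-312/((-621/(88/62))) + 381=2449453/6417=381.71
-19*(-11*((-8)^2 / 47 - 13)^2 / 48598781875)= 3291299 / 5650247850625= 0.00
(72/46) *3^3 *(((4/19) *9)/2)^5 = 1836660096/56950277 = 32.25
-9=-9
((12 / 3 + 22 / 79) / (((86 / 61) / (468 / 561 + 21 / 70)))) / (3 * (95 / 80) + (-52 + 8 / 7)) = -0.07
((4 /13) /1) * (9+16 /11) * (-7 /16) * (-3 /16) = 2415 /9152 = 0.26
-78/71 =-1.10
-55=-55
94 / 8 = 47 / 4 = 11.75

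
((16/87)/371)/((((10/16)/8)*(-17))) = -1024/2743545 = -0.00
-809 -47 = -856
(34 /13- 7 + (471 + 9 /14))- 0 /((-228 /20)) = 85041 /182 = 467.26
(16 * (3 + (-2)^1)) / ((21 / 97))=1552 / 21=73.90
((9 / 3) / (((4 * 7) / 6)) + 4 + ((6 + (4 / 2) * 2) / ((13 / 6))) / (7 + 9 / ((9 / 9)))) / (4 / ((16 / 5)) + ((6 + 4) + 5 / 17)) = 0.43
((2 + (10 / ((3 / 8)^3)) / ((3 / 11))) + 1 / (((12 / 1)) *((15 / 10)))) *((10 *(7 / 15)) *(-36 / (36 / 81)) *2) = -1581622 / 3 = -527207.33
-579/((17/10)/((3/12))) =-2895/34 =-85.15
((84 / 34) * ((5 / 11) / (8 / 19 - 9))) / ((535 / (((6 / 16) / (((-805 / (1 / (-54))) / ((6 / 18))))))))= -0.00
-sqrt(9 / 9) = -1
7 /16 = 0.44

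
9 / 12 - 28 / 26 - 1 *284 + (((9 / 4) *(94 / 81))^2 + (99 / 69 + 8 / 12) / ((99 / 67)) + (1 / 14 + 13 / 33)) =-1027992529 / 3729726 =-275.62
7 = 7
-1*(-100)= 100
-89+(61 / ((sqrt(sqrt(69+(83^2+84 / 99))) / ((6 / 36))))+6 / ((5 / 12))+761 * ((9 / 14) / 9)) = -1417 / 70+61 * 229642^(3 / 4) * 33^(1 / 4) / 1377852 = -19.13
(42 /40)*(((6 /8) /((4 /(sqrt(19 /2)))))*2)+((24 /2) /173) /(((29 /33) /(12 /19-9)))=-62964 /95323+63*sqrt(38) /320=0.55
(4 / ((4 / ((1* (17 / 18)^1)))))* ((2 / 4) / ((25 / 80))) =68 / 45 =1.51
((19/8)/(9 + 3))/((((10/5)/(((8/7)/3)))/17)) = 323/504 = 0.64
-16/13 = -1.23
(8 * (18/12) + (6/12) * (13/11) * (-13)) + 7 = 249/22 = 11.32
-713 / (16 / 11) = -7843 / 16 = -490.19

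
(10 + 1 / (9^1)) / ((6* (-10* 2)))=-91 / 1080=-0.08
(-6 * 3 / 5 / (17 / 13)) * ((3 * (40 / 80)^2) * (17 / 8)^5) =-29315871 / 327680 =-89.46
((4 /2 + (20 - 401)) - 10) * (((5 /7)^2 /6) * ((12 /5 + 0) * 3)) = -11670 /49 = -238.16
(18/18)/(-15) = -1/15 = -0.07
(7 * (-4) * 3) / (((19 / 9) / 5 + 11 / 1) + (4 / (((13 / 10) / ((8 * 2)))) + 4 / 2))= -1755 / 1309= -1.34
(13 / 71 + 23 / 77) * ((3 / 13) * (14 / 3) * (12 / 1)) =63216 / 10153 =6.23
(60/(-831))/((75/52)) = -208/4155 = -0.05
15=15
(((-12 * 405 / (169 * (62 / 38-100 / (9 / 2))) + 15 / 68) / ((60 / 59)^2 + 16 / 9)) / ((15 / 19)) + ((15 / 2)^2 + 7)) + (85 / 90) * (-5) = 1901054596190515 / 32081919262848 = 59.26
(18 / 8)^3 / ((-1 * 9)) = -81 / 64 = -1.27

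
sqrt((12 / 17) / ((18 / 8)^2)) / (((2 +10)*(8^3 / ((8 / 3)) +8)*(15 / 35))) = 0.00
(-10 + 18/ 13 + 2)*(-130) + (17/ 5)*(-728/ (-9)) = 1135.02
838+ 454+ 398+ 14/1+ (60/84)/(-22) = 262411/154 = 1703.97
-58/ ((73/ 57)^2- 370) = 6498/ 41269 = 0.16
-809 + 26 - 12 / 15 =-3919 / 5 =-783.80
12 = 12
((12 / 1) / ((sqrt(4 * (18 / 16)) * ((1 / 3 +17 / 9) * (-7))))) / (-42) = 3 * sqrt(2) / 490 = 0.01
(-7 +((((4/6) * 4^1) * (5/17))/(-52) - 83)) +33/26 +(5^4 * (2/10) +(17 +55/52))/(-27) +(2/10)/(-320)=-897865567/9547200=-94.04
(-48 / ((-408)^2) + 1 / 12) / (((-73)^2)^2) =24 / 8207091649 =0.00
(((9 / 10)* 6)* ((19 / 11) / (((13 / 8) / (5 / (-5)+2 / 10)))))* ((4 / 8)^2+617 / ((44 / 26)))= -65881512 / 39325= -1675.31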